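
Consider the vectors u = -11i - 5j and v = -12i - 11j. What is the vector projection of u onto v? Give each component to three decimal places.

u · v = (-11)·(-12) + (-5)·(-11) = 132 + 55 = 187
|v|² = 144 + 121 = 265
proj_v u = (187/265) · (-12, -11) ≈ (-8.468, -7.762)

(-8.468, -7.762)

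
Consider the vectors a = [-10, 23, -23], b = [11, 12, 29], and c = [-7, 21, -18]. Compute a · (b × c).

890

b × c:
i: 12·(-18) - 29·21 = -216 - 609 = -825
j: 29·(-7) - 11·(-18) = -203 - (-198) = -5
k: 11·21 - 12·(-7) = 231 - (-84) = 315
b × c = (-825, -5, 315)
a · (b × c) = (-10)·(-825) + 23·(-5) + (-23)·315 = 8250 - 115 - 7245 = 890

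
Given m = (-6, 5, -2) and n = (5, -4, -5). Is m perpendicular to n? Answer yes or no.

no

m · n = (-6)·5 + 5·(-4) + (-2)·(-5) = -30 - 20 + 10 = -40
Nonzero, so the vectors are not orthogonal.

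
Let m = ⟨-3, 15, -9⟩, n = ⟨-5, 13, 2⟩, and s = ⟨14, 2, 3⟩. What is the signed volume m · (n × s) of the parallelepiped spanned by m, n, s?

n × s:
i: 13·3 - 2·2 = 39 - 4 = 35
j: 2·14 - (-5)·3 = 28 - (-15) = 43
k: (-5)·2 - 13·14 = -10 - 182 = -192
n × s = (35, 43, -192)
m · (n × s) = (-3)·35 + 15·43 + (-9)·(-192) = -105 + 645 + 1728 = 2268

2268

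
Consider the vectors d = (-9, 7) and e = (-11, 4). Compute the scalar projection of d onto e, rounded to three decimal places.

10.850

d · e = (-9)·(-11) + 7·4 = 99 + 28 = 127
|e| = √(121 + 16) = √137 ≈ 11.7047
comp_e d = 127 / √137 ≈ 10.850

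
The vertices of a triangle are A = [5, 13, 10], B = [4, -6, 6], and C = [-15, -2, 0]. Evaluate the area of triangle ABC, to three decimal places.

AB = (-1, -19, -4),  AC = (-20, -15, -10)
i: (-19)·(-10) - (-4)·(-15) = 190 - 60 = 130
j: (-4)·(-20) - (-1)·(-10) = 80 - 10 = 70
k: (-1)·(-15) - (-19)·(-20) = 15 - 380 = -365
AB × AC = (130, 70, -365)
|AB × AC| = √155025 ≈ 393.7321
area = ½ · 393.7321 ≈ 196.866

196.866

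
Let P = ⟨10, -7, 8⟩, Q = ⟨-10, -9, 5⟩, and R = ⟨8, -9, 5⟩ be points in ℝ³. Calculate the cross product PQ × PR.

(0, -54, 36)

PQ = (-20, -2, -3)
PR = (-2, -2, -3)
i: (-2)·(-3) - (-3)·(-2) = 6 - 6 = 0
j: (-3)·(-2) - (-20)·(-3) = 6 - 60 = -54
k: (-20)·(-2) - (-2)·(-2) = 40 - 4 = 36
PQ × PR = (0, -54, 36)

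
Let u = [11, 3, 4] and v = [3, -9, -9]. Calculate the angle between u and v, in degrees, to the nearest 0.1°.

100.9

u · v = 11·3 + 3·(-9) + 4·(-9) = 33 - 27 - 36 = -30
|u|² = 121 + 9 + 16 = 146,  |u| = √146 ≈ 12.083046
|v|² = 9 + 81 + 81 = 171,  |v| = √171 ≈ 13.076697
cos θ = -30 / (12.083046 · 13.076697) ≈ -0.18987
θ = arccos(-0.18987) ≈ 100.9°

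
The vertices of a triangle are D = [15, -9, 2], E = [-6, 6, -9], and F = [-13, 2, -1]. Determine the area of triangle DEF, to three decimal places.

159.313

DE = (-21, 15, -11),  DF = (-28, 11, -3)
i: 15·(-3) - (-11)·11 = -45 - (-121) = 76
j: (-11)·(-28) - (-21)·(-3) = 308 - 63 = 245
k: (-21)·11 - 15·(-28) = -231 - (-420) = 189
DE × DF = (76, 245, 189)
|DE × DF| = √101522 ≈ 318.6252
area = ½ · 318.6252 ≈ 159.313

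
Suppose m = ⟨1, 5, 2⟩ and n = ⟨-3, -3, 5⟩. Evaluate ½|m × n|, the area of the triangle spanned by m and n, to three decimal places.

i: 5·5 - 2·(-3) = 25 - (-6) = 31
j: 2·(-3) - 1·5 = -6 - 5 = -11
k: 1·(-3) - 5·(-3) = -3 - (-15) = 12
m × n = (31, -11, 12)
|m × n| = √(31² + (-11)² + 12²) = √1226 ≈ 35.0143
area = ½ · 35.0143 ≈ 17.507

17.507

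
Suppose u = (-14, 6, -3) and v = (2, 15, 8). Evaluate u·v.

u · v = (-14)·2 + 6·15 + (-3)·8 = -28 + 90 - 24 = 38

38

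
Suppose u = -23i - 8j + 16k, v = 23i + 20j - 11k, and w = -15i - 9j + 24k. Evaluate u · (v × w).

-4179

v × w:
i: 20·24 - (-11)·(-9) = 480 - 99 = 381
j: (-11)·(-15) - 23·24 = 165 - 552 = -387
k: 23·(-9) - 20·(-15) = -207 - (-300) = 93
v × w = (381, -387, 93)
u · (v × w) = (-23)·381 + (-8)·(-387) + 16·93 = -8763 + 3096 + 1488 = -4179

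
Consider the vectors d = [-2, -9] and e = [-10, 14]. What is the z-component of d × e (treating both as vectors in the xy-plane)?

(-2)·14 - (-9)·(-10) = -28 - 90 = -118

-118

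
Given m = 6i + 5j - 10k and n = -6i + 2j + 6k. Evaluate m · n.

m · n = 6·(-6) + 5·2 + (-10)·6 = -36 + 10 - 60 = -86

-86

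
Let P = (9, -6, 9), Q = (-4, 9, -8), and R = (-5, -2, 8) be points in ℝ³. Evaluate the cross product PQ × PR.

PQ = (-13, 15, -17)
PR = (-14, 4, -1)
i: 15·(-1) - (-17)·4 = -15 - (-68) = 53
j: (-17)·(-14) - (-13)·(-1) = 238 - 13 = 225
k: (-13)·4 - 15·(-14) = -52 - (-210) = 158
PQ × PR = (53, 225, 158)

(53, 225, 158)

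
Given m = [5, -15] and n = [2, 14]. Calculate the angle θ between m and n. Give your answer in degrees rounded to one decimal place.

m · n = 5·2 + (-15)·14 = 10 - 210 = -200
|m|² = 25 + 225 = 250,  |m| = √250 ≈ 15.811388
|n|² = 4 + 196 = 200,  |n| = √200 ≈ 14.142136
cos θ = -200 / (15.811388 · 14.142136) ≈ -0.89443
θ = arccos(-0.89443) ≈ 153.4°

153.4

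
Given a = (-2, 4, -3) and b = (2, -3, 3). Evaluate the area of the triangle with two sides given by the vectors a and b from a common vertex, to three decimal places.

i: 4·3 - (-3)·(-3) = 12 - 9 = 3
j: (-3)·2 - (-2)·3 = -6 - (-6) = 0
k: (-2)·(-3) - 4·2 = 6 - 8 = -2
a × b = (3, 0, -2)
|a × b| = √(3² + 0² + (-2)²) = √13 ≈ 3.6056
area = ½ · 3.6056 ≈ 1.803

1.803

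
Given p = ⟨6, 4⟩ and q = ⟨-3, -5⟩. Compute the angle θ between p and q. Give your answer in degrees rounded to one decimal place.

p · q = 6·(-3) + 4·(-5) = -18 - 20 = -38
|p|² = 36 + 16 = 52,  |p| = √52 ≈ 7.211103
|q|² = 9 + 25 = 34,  |q| = √34 ≈ 5.830952
cos θ = -38 / (7.211103 · 5.830952) ≈ -0.90374
θ = arccos(-0.90374) ≈ 154.7°

154.7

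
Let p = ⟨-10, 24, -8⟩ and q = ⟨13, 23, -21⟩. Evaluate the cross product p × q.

i: 24·(-21) - (-8)·23 = -504 - (-184) = -320
j: (-8)·13 - (-10)·(-21) = -104 - 210 = -314
k: (-10)·23 - 24·13 = -230 - 312 = -542
p × q = (-320, -314, -542)

(-320, -314, -542)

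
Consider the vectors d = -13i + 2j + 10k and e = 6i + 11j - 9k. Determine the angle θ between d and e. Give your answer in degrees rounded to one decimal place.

d · e = (-13)·6 + 2·11 + 10·(-9) = -78 + 22 - 90 = -146
|d|² = 169 + 4 + 100 = 273,  |d| = √273 ≈ 16.522712
|e|² = 36 + 121 + 81 = 238,  |e| = √238 ≈ 15.427249
cos θ = -146 / (16.522712 · 15.427249) ≈ -0.57277
θ = arccos(-0.57277) ≈ 124.9°

124.9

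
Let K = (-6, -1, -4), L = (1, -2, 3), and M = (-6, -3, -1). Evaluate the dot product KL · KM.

KL = L − K = (7, -1, 7)
KM = M − K = (0, -2, 3)
KL · KM = 7·0 + (-1)·(-2) + 7·3 = 0 + 2 + 21 = 23

23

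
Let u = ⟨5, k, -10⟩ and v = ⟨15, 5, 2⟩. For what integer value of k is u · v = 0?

u · v = 5·15 + k·5 + (-10)·2 = 55 + 5k
Set equal to 0: 5k = -55, so k = -11.

-11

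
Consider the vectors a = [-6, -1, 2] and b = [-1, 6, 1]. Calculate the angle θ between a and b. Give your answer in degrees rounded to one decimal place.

87.1

a · b = (-6)·(-1) + (-1)·6 + 2·1 = 6 - 6 + 2 = 2
|a|² = 36 + 1 + 4 = 41,  |a| = √41 ≈ 6.403124
|b|² = 1 + 36 + 1 = 38,  |b| = √38 ≈ 6.164414
cos θ = 2 / (6.403124 · 6.164414) ≈ 0.05067
θ = arccos(0.05067) ≈ 87.1°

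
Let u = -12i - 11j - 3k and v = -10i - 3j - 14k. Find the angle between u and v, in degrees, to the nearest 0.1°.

47.6

u · v = (-12)·(-10) + (-11)·(-3) + (-3)·(-14) = 120 + 33 + 42 = 195
|u|² = 144 + 121 + 9 = 274,  |u| = √274 ≈ 16.552945
|v|² = 100 + 9 + 196 = 305,  |v| = √305 ≈ 17.464249
cos θ = 195 / (16.552945 · 17.464249) ≈ 0.67454
θ = arccos(0.67454) ≈ 47.6°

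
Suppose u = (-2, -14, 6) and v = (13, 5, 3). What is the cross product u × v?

(-72, 84, 172)

i: (-14)·3 - 6·5 = -42 - 30 = -72
j: 6·13 - (-2)·3 = 78 - (-6) = 84
k: (-2)·5 - (-14)·13 = -10 - (-182) = 172
u × v = (-72, 84, 172)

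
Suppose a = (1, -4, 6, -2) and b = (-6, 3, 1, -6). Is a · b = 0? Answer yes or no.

yes

a · b = 1·(-6) + (-4)·3 + 6·1 + (-2)·(-6) = -6 - 12 + 6 + 12 = 0
Zero, so the vectors are orthogonal.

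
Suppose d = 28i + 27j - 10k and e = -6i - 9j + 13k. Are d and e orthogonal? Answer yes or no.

d · e = 28·(-6) + 27·(-9) + (-10)·13 = -168 - 243 - 130 = -541
Nonzero, so the vectors are not orthogonal.

no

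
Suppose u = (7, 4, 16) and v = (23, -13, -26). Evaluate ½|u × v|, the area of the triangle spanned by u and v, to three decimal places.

i: 4·(-26) - 16·(-13) = -104 - (-208) = 104
j: 16·23 - 7·(-26) = 368 - (-182) = 550
k: 7·(-13) - 4·23 = -91 - 92 = -183
u × v = (104, 550, -183)
|u × v| = √(104² + 550² + (-183)²) = √346805 ≈ 588.9015
area = ½ · 588.9015 ≈ 294.451

294.451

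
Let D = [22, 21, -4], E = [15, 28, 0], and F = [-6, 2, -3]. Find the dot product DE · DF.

DE = E − D = (-7, 7, 4)
DF = F − D = (-28, -19, 1)
DE · DF = (-7)·(-28) + 7·(-19) + 4·1 = 196 - 133 + 4 = 67

67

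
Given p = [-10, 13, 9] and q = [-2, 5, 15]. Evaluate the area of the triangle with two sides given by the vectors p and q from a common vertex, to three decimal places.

i: 13·15 - 9·5 = 195 - 45 = 150
j: 9·(-2) - (-10)·15 = -18 - (-150) = 132
k: (-10)·5 - 13·(-2) = -50 - (-26) = -24
p × q = (150, 132, -24)
|p × q| = √(150² + 132² + (-24)²) = √40500 ≈ 201.2461
area = ½ · 201.2461 ≈ 100.623

100.623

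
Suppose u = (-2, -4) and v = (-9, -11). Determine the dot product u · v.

u · v = (-2)·(-9) + (-4)·(-11) = 18 + 44 = 62

62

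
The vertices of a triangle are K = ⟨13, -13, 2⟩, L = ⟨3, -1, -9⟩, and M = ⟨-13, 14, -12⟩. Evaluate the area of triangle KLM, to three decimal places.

KL = (-10, 12, -11),  KM = (-26, 27, -14)
i: 12·(-14) - (-11)·27 = -168 - (-297) = 129
j: (-11)·(-26) - (-10)·(-14) = 286 - 140 = 146
k: (-10)·27 - 12·(-26) = -270 - (-312) = 42
KL × KM = (129, 146, 42)
|KL × KM| = √39721 ≈ 199.3013
area = ½ · 199.3013 ≈ 99.651

99.651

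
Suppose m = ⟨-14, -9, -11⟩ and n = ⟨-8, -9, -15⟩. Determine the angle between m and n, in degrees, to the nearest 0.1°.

m · n = (-14)·(-8) + (-9)·(-9) + (-11)·(-15) = 112 + 81 + 165 = 358
|m|² = 196 + 81 + 121 = 398,  |m| = √398 ≈ 19.949937
|n|² = 64 + 81 + 225 = 370,  |n| = √370 ≈ 19.235384
cos θ = 358 / (19.949937 · 19.235384) ≈ 0.93291
θ = arccos(0.93291) ≈ 21.1°

21.1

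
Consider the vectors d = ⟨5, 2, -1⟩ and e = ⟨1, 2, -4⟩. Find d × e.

i: 2·(-4) - (-1)·2 = -8 - (-2) = -6
j: (-1)·1 - 5·(-4) = -1 - (-20) = 19
k: 5·2 - 2·1 = 10 - 2 = 8
d × e = (-6, 19, 8)

(-6, 19, 8)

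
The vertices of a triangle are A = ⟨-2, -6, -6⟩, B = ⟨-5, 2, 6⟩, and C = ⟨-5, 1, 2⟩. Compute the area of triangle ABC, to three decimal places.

11.758

AB = (-3, 8, 12),  AC = (-3, 7, 8)
i: 8·8 - 12·7 = 64 - 84 = -20
j: 12·(-3) - (-3)·8 = -36 - (-24) = -12
k: (-3)·7 - 8·(-3) = -21 - (-24) = 3
AB × AC = (-20, -12, 3)
|AB × AC| = √553 ≈ 23.5160
area = ½ · 23.5160 ≈ 11.758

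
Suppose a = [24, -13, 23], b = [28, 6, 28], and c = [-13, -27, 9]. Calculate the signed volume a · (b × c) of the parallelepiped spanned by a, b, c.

11854

b × c:
i: 6·9 - 28·(-27) = 54 - (-756) = 810
j: 28·(-13) - 28·9 = -364 - 252 = -616
k: 28·(-27) - 6·(-13) = -756 - (-78) = -678
b × c = (810, -616, -678)
a · (b × c) = 24·810 + (-13)·(-616) + 23·(-678) = 19440 + 8008 - 15594 = 11854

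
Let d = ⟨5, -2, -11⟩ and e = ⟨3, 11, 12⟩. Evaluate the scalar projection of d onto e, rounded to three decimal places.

-8.397

d · e = 5·3 + (-2)·11 + (-11)·12 = 15 - 22 - 132 = -139
|e| = √(9 + 121 + 144) = √274 ≈ 16.5529
comp_e d = -139 / √274 ≈ -8.397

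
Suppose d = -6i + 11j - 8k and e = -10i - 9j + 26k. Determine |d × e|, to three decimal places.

i: 11·26 - (-8)·(-9) = 286 - 72 = 214
j: (-8)·(-10) - (-6)·26 = 80 - (-156) = 236
k: (-6)·(-9) - 11·(-10) = 54 - (-110) = 164
d × e = (214, 236, 164)
|d × e| = √(214² + 236² + 164²) = √128388 ≈ 358.3127

358.313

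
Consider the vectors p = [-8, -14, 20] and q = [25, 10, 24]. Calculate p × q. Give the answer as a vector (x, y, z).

i: (-14)·24 - 20·10 = -336 - 200 = -536
j: 20·25 - (-8)·24 = 500 - (-192) = 692
k: (-8)·10 - (-14)·25 = -80 - (-350) = 270
p × q = (-536, 692, 270)

(-536, 692, 270)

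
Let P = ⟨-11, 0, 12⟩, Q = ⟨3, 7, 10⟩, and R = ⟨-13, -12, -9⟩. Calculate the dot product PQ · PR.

PQ = Q − P = (14, 7, -2)
PR = R − P = (-2, -12, -21)
PQ · PR = 14·(-2) + 7·(-12) + (-2)·(-21) = -28 - 84 + 42 = -70

-70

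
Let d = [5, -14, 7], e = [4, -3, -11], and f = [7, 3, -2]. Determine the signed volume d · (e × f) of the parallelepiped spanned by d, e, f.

1392

e × f:
i: (-3)·(-2) - (-11)·3 = 6 - (-33) = 39
j: (-11)·7 - 4·(-2) = -77 - (-8) = -69
k: 4·3 - (-3)·7 = 12 - (-21) = 33
e × f = (39, -69, 33)
d · (e × f) = 5·39 + (-14)·(-69) + 7·33 = 195 + 966 + 231 = 1392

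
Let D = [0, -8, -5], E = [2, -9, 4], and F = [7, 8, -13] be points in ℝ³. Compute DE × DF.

(-136, 79, 39)

DE = (2, -1, 9)
DF = (7, 16, -8)
i: (-1)·(-8) - 9·16 = 8 - 144 = -136
j: 9·7 - 2·(-8) = 63 - (-16) = 79
k: 2·16 - (-1)·7 = 32 - (-7) = 39
DE × DF = (-136, 79, 39)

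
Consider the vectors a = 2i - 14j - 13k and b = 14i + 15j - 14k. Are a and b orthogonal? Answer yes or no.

a · b = 2·14 + (-14)·15 + (-13)·(-14) = 28 - 210 + 182 = 0
Zero, so the vectors are orthogonal.

yes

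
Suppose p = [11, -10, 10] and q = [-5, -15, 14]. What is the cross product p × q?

(10, -204, -215)

i: (-10)·14 - 10·(-15) = -140 - (-150) = 10
j: 10·(-5) - 11·14 = -50 - 154 = -204
k: 11·(-15) - (-10)·(-5) = -165 - 50 = -215
p × q = (10, -204, -215)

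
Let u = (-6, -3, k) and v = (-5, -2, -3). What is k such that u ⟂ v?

u · v = (-6)·(-5) + (-3)·(-2) + k·(-3) = 36 - 3k
Set equal to 0: -3k = -36, so k = 12.

12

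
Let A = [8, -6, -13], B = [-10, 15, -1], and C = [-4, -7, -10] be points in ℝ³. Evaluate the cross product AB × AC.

(75, -90, 270)

AB = (-18, 21, 12)
AC = (-12, -1, 3)
i: 21·3 - 12·(-1) = 63 - (-12) = 75
j: 12·(-12) - (-18)·3 = -144 - (-54) = -90
k: (-18)·(-1) - 21·(-12) = 18 - (-252) = 270
AB × AC = (75, -90, 270)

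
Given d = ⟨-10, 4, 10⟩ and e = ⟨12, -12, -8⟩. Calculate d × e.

i: 4·(-8) - 10·(-12) = -32 - (-120) = 88
j: 10·12 - (-10)·(-8) = 120 - 80 = 40
k: (-10)·(-12) - 4·12 = 120 - 48 = 72
d × e = (88, 40, 72)

(88, 40, 72)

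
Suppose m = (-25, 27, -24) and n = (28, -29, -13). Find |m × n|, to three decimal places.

1446.091

i: 27·(-13) - (-24)·(-29) = -351 - 696 = -1047
j: (-24)·28 - (-25)·(-13) = -672 - 325 = -997
k: (-25)·(-29) - 27·28 = 725 - 756 = -31
m × n = (-1047, -997, -31)
|m × n| = √((-1047)² + (-997)² + (-31)²) = √2091179 ≈ 1446.0909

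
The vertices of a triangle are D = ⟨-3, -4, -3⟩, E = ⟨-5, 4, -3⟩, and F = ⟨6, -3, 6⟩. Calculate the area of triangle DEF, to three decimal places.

DE = (-2, 8, 0),  DF = (9, 1, 9)
i: 8·9 - 0·1 = 72 - 0 = 72
j: 0·9 - (-2)·9 = 0 - (-18) = 18
k: (-2)·1 - 8·9 = -2 - 72 = -74
DE × DF = (72, 18, -74)
|DE × DF| = √10984 ≈ 104.8046
area = ½ · 104.8046 ≈ 52.402

52.402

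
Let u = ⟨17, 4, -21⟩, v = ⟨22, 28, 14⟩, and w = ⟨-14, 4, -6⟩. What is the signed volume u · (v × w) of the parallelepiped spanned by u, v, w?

-14144

v × w:
i: 28·(-6) - 14·4 = -168 - 56 = -224
j: 14·(-14) - 22·(-6) = -196 - (-132) = -64
k: 22·4 - 28·(-14) = 88 - (-392) = 480
v × w = (-224, -64, 480)
u · (v × w) = 17·(-224) + 4·(-64) + (-21)·480 = -3808 - 256 - 10080 = -14144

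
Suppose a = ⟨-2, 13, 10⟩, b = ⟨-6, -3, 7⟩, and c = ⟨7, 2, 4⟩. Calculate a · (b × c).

1091

b × c:
i: (-3)·4 - 7·2 = -12 - 14 = -26
j: 7·7 - (-6)·4 = 49 - (-24) = 73
k: (-6)·2 - (-3)·7 = -12 - (-21) = 9
b × c = (-26, 73, 9)
a · (b × c) = (-2)·(-26) + 13·73 + 10·9 = 52 + 949 + 90 = 1091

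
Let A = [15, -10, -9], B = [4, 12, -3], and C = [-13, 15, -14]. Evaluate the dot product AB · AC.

828

AB = B − A = (-11, 22, 6)
AC = C − A = (-28, 25, -5)
AB · AC = (-11)·(-28) + 22·25 + 6·(-5) = 308 + 550 - 30 = 828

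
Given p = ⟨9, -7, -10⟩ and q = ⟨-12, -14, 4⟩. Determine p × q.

(-168, 84, -210)

i: (-7)·4 - (-10)·(-14) = -28 - 140 = -168
j: (-10)·(-12) - 9·4 = 120 - 36 = 84
k: 9·(-14) - (-7)·(-12) = -126 - 84 = -210
p × q = (-168, 84, -210)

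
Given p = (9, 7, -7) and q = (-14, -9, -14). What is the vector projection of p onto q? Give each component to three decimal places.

(2.693, 1.732, 2.693)

p · q = 9·(-14) + 7·(-9) + (-7)·(-14) = -126 - 63 + 98 = -91
|q|² = 196 + 81 + 196 = 473
proj_q p = (-91/473) · (-14, -9, -14) ≈ (2.693, 1.732, 2.693)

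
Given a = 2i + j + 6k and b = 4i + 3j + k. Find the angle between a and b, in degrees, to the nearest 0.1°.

58.6

a · b = 2·4 + 1·3 + 6·1 = 8 + 3 + 6 = 17
|a|² = 4 + 1 + 36 = 41,  |a| = √41 ≈ 6.403124
|b|² = 16 + 9 + 1 = 26,  |b| = √26 ≈ 5.099020
cos θ = 17 / (6.403124 · 5.099020) ≈ 0.52068
θ = arccos(0.52068) ≈ 58.6°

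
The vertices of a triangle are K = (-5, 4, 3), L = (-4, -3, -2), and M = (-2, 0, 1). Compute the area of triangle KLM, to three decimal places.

KL = (1, -7, -5),  KM = (3, -4, -2)
i: (-7)·(-2) - (-5)·(-4) = 14 - 20 = -6
j: (-5)·3 - 1·(-2) = -15 - (-2) = -13
k: 1·(-4) - (-7)·3 = -4 - (-21) = 17
KL × KM = (-6, -13, 17)
|KL × KM| = √494 ≈ 22.2261
area = ½ · 22.2261 ≈ 11.113

11.113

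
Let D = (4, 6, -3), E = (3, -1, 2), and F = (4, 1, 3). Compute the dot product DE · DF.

65

DE = E − D = (-1, -7, 5)
DF = F − D = (0, -5, 6)
DE · DF = (-1)·0 + (-7)·(-5) + 5·6 = 0 + 35 + 30 = 65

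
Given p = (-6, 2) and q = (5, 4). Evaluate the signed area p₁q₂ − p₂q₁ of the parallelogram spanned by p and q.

-34

(-6)·4 - 2·5 = -24 - 10 = -34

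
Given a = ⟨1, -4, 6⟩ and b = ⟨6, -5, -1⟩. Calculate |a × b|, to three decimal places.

53.722

i: (-4)·(-1) - 6·(-5) = 4 - (-30) = 34
j: 6·6 - 1·(-1) = 36 - (-1) = 37
k: 1·(-5) - (-4)·6 = -5 - (-24) = 19
a × b = (34, 37, 19)
|a × b| = √(34² + 37² + 19²) = √2886 ≈ 53.7215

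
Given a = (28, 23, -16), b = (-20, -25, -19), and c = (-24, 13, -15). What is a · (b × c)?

b × c:
i: (-25)·(-15) - (-19)·13 = 375 - (-247) = 622
j: (-19)·(-24) - (-20)·(-15) = 456 - 300 = 156
k: (-20)·13 - (-25)·(-24) = -260 - 600 = -860
b × c = (622, 156, -860)
a · (b × c) = 28·622 + 23·156 + (-16)·(-860) = 17416 + 3588 + 13760 = 34764

34764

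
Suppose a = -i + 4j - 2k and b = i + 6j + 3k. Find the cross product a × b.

i: 4·3 - (-2)·6 = 12 - (-12) = 24
j: (-2)·1 - (-1)·3 = -2 - (-3) = 1
k: (-1)·6 - 4·1 = -6 - 4 = -10
a × b = (24, 1, -10)

(24, 1, -10)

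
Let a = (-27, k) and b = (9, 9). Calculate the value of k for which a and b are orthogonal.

27

a · b = (-27)·9 + k·9 = -243 + 9k
Set equal to 0: 9k = 243, so k = 27.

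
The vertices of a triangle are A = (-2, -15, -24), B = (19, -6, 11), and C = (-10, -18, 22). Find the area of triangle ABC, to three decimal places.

AB = (21, 9, 35),  AC = (-8, -3, 46)
i: 9·46 - 35·(-3) = 414 - (-105) = 519
j: 35·(-8) - 21·46 = -280 - 966 = -1246
k: 21·(-3) - 9·(-8) = -63 - (-72) = 9
AB × AC = (519, -1246, 9)
|AB × AC| = √1821958 ≈ 1349.7992
area = ½ · 1349.7992 ≈ 674.900

674.900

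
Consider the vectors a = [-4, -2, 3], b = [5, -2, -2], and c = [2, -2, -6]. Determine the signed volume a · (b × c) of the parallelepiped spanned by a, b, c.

-102

b × c:
i: (-2)·(-6) - (-2)·(-2) = 12 - 4 = 8
j: (-2)·2 - 5·(-6) = -4 - (-30) = 26
k: 5·(-2) - (-2)·2 = -10 - (-4) = -6
b × c = (8, 26, -6)
a · (b × c) = (-4)·8 + (-2)·26 + 3·(-6) = -32 - 52 - 18 = -102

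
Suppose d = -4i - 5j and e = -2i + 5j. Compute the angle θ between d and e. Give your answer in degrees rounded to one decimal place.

d · e = (-4)·(-2) + (-5)·5 = 8 - 25 = -17
|d|² = 16 + 25 = 41,  |d| = √41 ≈ 6.403124
|e|² = 4 + 25 = 29,  |e| = √29 ≈ 5.385165
cos θ = -17 / (6.403124 · 5.385165) ≈ -0.49301
θ = arccos(-0.49301) ≈ 119.5°

119.5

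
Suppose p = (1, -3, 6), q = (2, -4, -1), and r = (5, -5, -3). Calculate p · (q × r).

64

q × r:
i: (-4)·(-3) - (-1)·(-5) = 12 - 5 = 7
j: (-1)·5 - 2·(-3) = -5 - (-6) = 1
k: 2·(-5) - (-4)·5 = -10 - (-20) = 10
q × r = (7, 1, 10)
p · (q × r) = 1·7 + (-3)·1 + 6·10 = 7 - 3 + 60 = 64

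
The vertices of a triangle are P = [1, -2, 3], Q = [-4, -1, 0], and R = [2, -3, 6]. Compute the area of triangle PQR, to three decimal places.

6.325

PQ = (-5, 1, -3),  PR = (1, -1, 3)
i: 1·3 - (-3)·(-1) = 3 - 3 = 0
j: (-3)·1 - (-5)·3 = -3 - (-15) = 12
k: (-5)·(-1) - 1·1 = 5 - 1 = 4
PQ × PR = (0, 12, 4)
|PQ × PR| = √160 ≈ 12.6491
area = ½ · 12.6491 ≈ 6.325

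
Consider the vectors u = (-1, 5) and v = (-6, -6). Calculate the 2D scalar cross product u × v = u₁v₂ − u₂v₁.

(-1)·(-6) - 5·(-6) = 6 - (-30) = 36

36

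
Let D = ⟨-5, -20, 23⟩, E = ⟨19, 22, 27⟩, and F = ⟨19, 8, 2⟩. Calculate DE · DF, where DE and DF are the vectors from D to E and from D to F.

1668

DE = E − D = (24, 42, 4)
DF = F − D = (24, 28, -21)
DE · DF = 24·24 + 42·28 + 4·(-21) = 576 + 1176 - 84 = 1668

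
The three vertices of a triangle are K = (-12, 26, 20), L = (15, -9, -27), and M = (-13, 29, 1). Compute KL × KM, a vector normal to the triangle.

(806, 560, 46)

KL = (27, -35, -47)
KM = (-1, 3, -19)
i: (-35)·(-19) - (-47)·3 = 665 - (-141) = 806
j: (-47)·(-1) - 27·(-19) = 47 - (-513) = 560
k: 27·3 - (-35)·(-1) = 81 - 35 = 46
KL × KM = (806, 560, 46)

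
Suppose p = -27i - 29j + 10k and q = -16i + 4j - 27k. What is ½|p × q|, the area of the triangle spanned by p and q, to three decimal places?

646.056

i: (-29)·(-27) - 10·4 = 783 - 40 = 743
j: 10·(-16) - (-27)·(-27) = -160 - 729 = -889
k: (-27)·4 - (-29)·(-16) = -108 - 464 = -572
p × q = (743, -889, -572)
|p × q| = √(743² + (-889)² + (-572)²) = √1669554 ≈ 1292.1122
area = ½ · 1292.1122 ≈ 646.056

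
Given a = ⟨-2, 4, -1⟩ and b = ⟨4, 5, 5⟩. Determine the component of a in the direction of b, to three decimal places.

0.862

a · b = (-2)·4 + 4·5 + (-1)·5 = -8 + 20 - 5 = 7
|b| = √(16 + 25 + 25) = √66 ≈ 8.1240
comp_b a = 7 / √66 ≈ 0.862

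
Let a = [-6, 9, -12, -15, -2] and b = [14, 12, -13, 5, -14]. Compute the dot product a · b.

a · b = (-6)·14 + 9·12 + (-12)·(-13) + (-15)·5 + (-2)·(-14) = -84 + 108 + 156 - 75 + 28 = 133

133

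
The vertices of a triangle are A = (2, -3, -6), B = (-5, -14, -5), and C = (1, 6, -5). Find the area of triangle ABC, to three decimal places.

38.445

AB = (-7, -11, 1),  AC = (-1, 9, 1)
i: (-11)·1 - 1·9 = -11 - 9 = -20
j: 1·(-1) - (-7)·1 = -1 - (-7) = 6
k: (-7)·9 - (-11)·(-1) = -63 - 11 = -74
AB × AC = (-20, 6, -74)
|AB × AC| = √5912 ≈ 76.8895
area = ½ · 76.8895 ≈ 38.445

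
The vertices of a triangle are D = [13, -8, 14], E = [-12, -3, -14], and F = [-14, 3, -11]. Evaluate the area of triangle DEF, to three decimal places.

DE = (-25, 5, -28),  DF = (-27, 11, -25)
i: 5·(-25) - (-28)·11 = -125 - (-308) = 183
j: (-28)·(-27) - (-25)·(-25) = 756 - 625 = 131
k: (-25)·11 - 5·(-27) = -275 - (-135) = -140
DE × DF = (183, 131, -140)
|DE × DF| = √70250 ≈ 265.0472
area = ½ · 265.0472 ≈ 132.524

132.524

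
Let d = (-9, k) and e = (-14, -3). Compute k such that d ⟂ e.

d · e = (-9)·(-14) + k·(-3) = 126 - 3k
Set equal to 0: -3k = -126, so k = 42.

42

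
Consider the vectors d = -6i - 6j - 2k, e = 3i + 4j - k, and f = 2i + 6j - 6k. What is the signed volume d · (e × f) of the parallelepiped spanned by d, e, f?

-8

e × f:
i: 4·(-6) - (-1)·6 = -24 - (-6) = -18
j: (-1)·2 - 3·(-6) = -2 - (-18) = 16
k: 3·6 - 4·2 = 18 - 8 = 10
e × f = (-18, 16, 10)
d · (e × f) = (-6)·(-18) + (-6)·16 + (-2)·10 = 108 - 96 - 20 = -8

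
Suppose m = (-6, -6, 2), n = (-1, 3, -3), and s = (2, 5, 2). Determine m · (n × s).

n × s:
i: 3·2 - (-3)·5 = 6 - (-15) = 21
j: (-3)·2 - (-1)·2 = -6 - (-2) = -4
k: (-1)·5 - 3·2 = -5 - 6 = -11
n × s = (21, -4, -11)
m · (n × s) = (-6)·21 + (-6)·(-4) + 2·(-11) = -126 + 24 - 22 = -124

-124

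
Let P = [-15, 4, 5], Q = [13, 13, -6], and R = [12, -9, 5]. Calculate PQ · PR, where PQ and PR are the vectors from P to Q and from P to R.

639

PQ = Q − P = (28, 9, -11)
PR = R − P = (27, -13, 0)
PQ · PR = 28·27 + 9·(-13) + (-11)·0 = 756 - 117 + 0 = 639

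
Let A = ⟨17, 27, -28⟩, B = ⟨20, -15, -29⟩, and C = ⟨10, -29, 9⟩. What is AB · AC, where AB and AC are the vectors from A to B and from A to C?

AB = B − A = (3, -42, -1)
AC = C − A = (-7, -56, 37)
AB · AC = 3·(-7) + (-42)·(-56) + (-1)·37 = -21 + 2352 - 37 = 2294

2294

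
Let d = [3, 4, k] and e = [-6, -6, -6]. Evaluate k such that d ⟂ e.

d · e = 3·(-6) + 4·(-6) + k·(-6) = -42 - 6k
Set equal to 0: -6k = 42, so k = -7.

-7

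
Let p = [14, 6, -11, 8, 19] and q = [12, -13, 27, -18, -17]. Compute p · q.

-674

p · q = 14·12 + 6·(-13) + (-11)·27 + 8·(-18) + 19·(-17) = 168 - 78 - 297 - 144 - 323 = -674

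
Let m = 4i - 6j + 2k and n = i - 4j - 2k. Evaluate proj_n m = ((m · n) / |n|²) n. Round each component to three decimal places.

m · n = 4·1 + (-6)·(-4) + 2·(-2) = 4 + 24 - 4 = 24
|n|² = 1 + 16 + 4 = 21
proj_n m = (24/21) · (1, -4, -2) ≈ (1.143, -4.571, -2.286)

(1.143, -4.571, -2.286)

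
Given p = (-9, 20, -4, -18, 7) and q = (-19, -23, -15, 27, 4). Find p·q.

p · q = (-9)·(-19) + 20·(-23) + (-4)·(-15) + (-18)·27 + 7·4 = 171 - 460 + 60 - 486 + 28 = -687

-687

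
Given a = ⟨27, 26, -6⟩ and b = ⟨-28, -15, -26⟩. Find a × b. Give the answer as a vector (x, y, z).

i: 26·(-26) - (-6)·(-15) = -676 - 90 = -766
j: (-6)·(-28) - 27·(-26) = 168 - (-702) = 870
k: 27·(-15) - 26·(-28) = -405 - (-728) = 323
a × b = (-766, 870, 323)

(-766, 870, 323)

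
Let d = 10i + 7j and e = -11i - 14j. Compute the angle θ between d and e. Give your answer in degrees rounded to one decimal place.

163.1

d · e = 10·(-11) + 7·(-14) = -110 - 98 = -208
|d|² = 100 + 49 = 149,  |d| = √149 ≈ 12.206556
|e|² = 121 + 196 = 317,  |e| = √317 ≈ 17.804494
cos θ = -208 / (12.206556 · 17.804494) ≈ -0.95706
θ = arccos(-0.95706) ≈ 163.1°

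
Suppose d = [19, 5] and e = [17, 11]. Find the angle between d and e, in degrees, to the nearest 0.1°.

18.2

d · e = 19·17 + 5·11 = 323 + 55 = 378
|d|² = 361 + 25 = 386,  |d| = √386 ≈ 19.646883
|e|² = 289 + 121 = 410,  |e| = √410 ≈ 20.248457
cos θ = 378 / (19.646883 · 20.248457) ≈ 0.95018
θ = arccos(0.95018) ≈ 18.2°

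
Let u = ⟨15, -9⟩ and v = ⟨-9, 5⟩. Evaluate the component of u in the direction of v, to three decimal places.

u · v = 15·(-9) + (-9)·5 = -135 - 45 = -180
|v| = √(81 + 25) = √106 ≈ 10.2956
comp_v u = -180 / √106 ≈ -17.483

-17.483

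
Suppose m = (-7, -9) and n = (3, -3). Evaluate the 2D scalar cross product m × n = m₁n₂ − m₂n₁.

48

(-7)·(-3) - (-9)·3 = 21 - (-27) = 48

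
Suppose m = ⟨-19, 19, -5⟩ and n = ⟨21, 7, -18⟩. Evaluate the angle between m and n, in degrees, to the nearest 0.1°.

m · n = (-19)·21 + 19·7 + (-5)·(-18) = -399 + 133 + 90 = -176
|m|² = 361 + 361 + 25 = 747,  |m| = √747 ≈ 27.331301
|n|² = 441 + 49 + 324 = 814,  |n| = √814 ≈ 28.530685
cos θ = -176 / (27.331301 · 28.530685) ≈ -0.22570
θ = arccos(-0.22570) ≈ 103.0°

103.0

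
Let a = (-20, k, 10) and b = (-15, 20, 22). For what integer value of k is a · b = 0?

-26

a · b = (-20)·(-15) + k·20 + 10·22 = 520 + 20k
Set equal to 0: 20k = -520, so k = -26.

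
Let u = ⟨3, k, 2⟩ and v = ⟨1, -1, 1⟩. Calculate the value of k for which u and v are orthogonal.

u · v = 3·1 + k·(-1) + 2·1 = 5 - 1k
Set equal to 0: -1k = -5, so k = 5.

5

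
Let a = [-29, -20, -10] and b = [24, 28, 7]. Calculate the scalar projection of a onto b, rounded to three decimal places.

a · b = (-29)·24 + (-20)·28 + (-10)·7 = -696 - 560 - 70 = -1326
|b| = √(576 + 784 + 49) = √1409 ≈ 37.5366
comp_b a = -1326 / √1409 ≈ -35.325

-35.325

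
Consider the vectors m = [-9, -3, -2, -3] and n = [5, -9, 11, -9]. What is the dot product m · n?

m · n = (-9)·5 + (-3)·(-9) + (-2)·11 + (-3)·(-9) = -45 + 27 - 22 + 27 = -13

-13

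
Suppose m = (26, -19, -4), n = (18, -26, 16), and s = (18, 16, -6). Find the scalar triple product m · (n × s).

-13148

n × s:
i: (-26)·(-6) - 16·16 = 156 - 256 = -100
j: 16·18 - 18·(-6) = 288 - (-108) = 396
k: 18·16 - (-26)·18 = 288 - (-468) = 756
n × s = (-100, 396, 756)
m · (n × s) = 26·(-100) + (-19)·396 + (-4)·756 = -2600 - 7524 - 3024 = -13148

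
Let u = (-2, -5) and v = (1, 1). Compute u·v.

-7

u · v = (-2)·1 + (-5)·1 = -2 - 5 = -7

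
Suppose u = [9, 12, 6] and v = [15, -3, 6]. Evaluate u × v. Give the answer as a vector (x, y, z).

i: 12·6 - 6·(-3) = 72 - (-18) = 90
j: 6·15 - 9·6 = 90 - 54 = 36
k: 9·(-3) - 12·15 = -27 - 180 = -207
u × v = (90, 36, -207)

(90, 36, -207)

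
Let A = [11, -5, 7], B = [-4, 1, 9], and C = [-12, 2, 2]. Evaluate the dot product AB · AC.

AB = B − A = (-15, 6, 2)
AC = C − A = (-23, 7, -5)
AB · AC = (-15)·(-23) + 6·7 + 2·(-5) = 345 + 42 - 10 = 377

377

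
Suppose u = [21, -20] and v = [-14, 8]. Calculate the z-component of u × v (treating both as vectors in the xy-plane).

-112

21·8 - (-20)·(-14) = 168 - 280 = -112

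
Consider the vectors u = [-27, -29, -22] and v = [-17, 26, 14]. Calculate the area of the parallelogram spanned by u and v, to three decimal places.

i: (-29)·14 - (-22)·26 = -406 - (-572) = 166
j: (-22)·(-17) - (-27)·14 = 374 - (-378) = 752
k: (-27)·26 - (-29)·(-17) = -702 - 493 = -1195
u × v = (166, 752, -1195)
|u × v| = √(166² + 752² + (-1195)²) = √2021085 ≈ 1421.6487

1421.649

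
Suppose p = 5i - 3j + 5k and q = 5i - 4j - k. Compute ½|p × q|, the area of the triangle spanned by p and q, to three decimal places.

i: (-3)·(-1) - 5·(-4) = 3 - (-20) = 23
j: 5·5 - 5·(-1) = 25 - (-5) = 30
k: 5·(-4) - (-3)·5 = -20 - (-15) = -5
p × q = (23, 30, -5)
|p × q| = √(23² + 30² + (-5)²) = √1454 ≈ 38.1314
area = ½ · 38.1314 ≈ 19.066

19.066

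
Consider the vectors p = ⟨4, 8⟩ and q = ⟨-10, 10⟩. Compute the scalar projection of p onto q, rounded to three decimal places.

2.828

p · q = 4·(-10) + 8·10 = -40 + 80 = 40
|q| = √(100 + 100) = √200 ≈ 14.1421
comp_q p = 40 / √200 ≈ 2.828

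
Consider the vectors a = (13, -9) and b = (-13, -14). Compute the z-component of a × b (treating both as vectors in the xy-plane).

13·(-14) - (-9)·(-13) = -182 - 117 = -299

-299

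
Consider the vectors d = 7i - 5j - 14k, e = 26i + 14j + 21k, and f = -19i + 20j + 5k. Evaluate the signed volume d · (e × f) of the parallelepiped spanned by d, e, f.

e × f:
i: 14·5 - 21·20 = 70 - 420 = -350
j: 21·(-19) - 26·5 = -399 - 130 = -529
k: 26·20 - 14·(-19) = 520 - (-266) = 786
e × f = (-350, -529, 786)
d · (e × f) = 7·(-350) + (-5)·(-529) + (-14)·786 = -2450 + 2645 - 11004 = -10809

-10809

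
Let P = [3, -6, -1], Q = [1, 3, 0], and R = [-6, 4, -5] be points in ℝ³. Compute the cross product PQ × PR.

PQ = (-2, 9, 1)
PR = (-9, 10, -4)
i: 9·(-4) - 1·10 = -36 - 10 = -46
j: 1·(-9) - (-2)·(-4) = -9 - 8 = -17
k: (-2)·10 - 9·(-9) = -20 - (-81) = 61
PQ × PR = (-46, -17, 61)

(-46, -17, 61)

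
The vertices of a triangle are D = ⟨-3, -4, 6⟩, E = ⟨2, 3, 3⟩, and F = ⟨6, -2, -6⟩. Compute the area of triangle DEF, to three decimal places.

49.955

DE = (5, 7, -3),  DF = (9, 2, -12)
i: 7·(-12) - (-3)·2 = -84 - (-6) = -78
j: (-3)·9 - 5·(-12) = -27 - (-60) = 33
k: 5·2 - 7·9 = 10 - 63 = -53
DE × DF = (-78, 33, -53)
|DE × DF| = √9982 ≈ 99.9100
area = ½ · 99.9100 ≈ 49.955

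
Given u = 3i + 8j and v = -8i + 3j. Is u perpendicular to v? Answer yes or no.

yes

u · v = 3·(-8) + 8·3 = -24 + 24 = 0
Zero, so the vectors are orthogonal.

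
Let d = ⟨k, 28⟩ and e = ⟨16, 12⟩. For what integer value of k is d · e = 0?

-21

d · e = k·16 + 28·12 = 336 + 16k
Set equal to 0: 16k = -336, so k = -21.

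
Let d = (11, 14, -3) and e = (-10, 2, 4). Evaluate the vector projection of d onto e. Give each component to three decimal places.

d · e = 11·(-10) + 14·2 + (-3)·4 = -110 + 28 - 12 = -94
|e|² = 100 + 4 + 16 = 120
proj_e d = (-94/120) · (-10, 2, 4) ≈ (7.833, -1.567, -3.133)

(7.833, -1.567, -3.133)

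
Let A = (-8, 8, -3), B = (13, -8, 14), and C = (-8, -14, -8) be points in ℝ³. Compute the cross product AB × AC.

(454, 105, -462)

AB = (21, -16, 17)
AC = (0, -22, -5)
i: (-16)·(-5) - 17·(-22) = 80 - (-374) = 454
j: 17·0 - 21·(-5) = 0 - (-105) = 105
k: 21·(-22) - (-16)·0 = -462 - 0 = -462
AB × AC = (454, 105, -462)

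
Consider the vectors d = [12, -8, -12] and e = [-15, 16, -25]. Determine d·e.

d · e = 12·(-15) + (-8)·16 + (-12)·(-25) = -180 - 128 + 300 = -8

-8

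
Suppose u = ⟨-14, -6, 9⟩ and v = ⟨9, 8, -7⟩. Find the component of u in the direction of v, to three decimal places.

-17.016

u · v = (-14)·9 + (-6)·8 + 9·(-7) = -126 - 48 - 63 = -237
|v| = √(81 + 64 + 49) = √194 ≈ 13.9284
comp_v u = -237 / √194 ≈ -17.016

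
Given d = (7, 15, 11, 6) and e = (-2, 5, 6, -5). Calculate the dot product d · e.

97

d · e = 7·(-2) + 15·5 + 11·6 + 6·(-5) = -14 + 75 + 66 - 30 = 97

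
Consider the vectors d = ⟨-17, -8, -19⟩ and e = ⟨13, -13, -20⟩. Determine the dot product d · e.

263

d · e = (-17)·13 + (-8)·(-13) + (-19)·(-20) = -221 + 104 + 380 = 263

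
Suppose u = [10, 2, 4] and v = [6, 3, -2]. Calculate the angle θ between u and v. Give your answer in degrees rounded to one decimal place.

40.9

u · v = 10·6 + 2·3 + 4·(-2) = 60 + 6 - 8 = 58
|u|² = 100 + 4 + 16 = 120,  |u| = √120 ≈ 10.954451
|v|² = 36 + 9 + 4 = 49,  |v| = √49 ≈ 7.000000
cos θ = 58 / (10.954451 · 7.000000) ≈ 0.75638
θ = arccos(0.75638) ≈ 40.9°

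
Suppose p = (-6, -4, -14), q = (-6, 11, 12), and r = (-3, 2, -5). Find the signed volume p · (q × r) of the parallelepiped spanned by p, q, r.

444

q × r:
i: 11·(-5) - 12·2 = -55 - 24 = -79
j: 12·(-3) - (-6)·(-5) = -36 - 30 = -66
k: (-6)·2 - 11·(-3) = -12 - (-33) = 21
q × r = (-79, -66, 21)
p · (q × r) = (-6)·(-79) + (-4)·(-66) + (-14)·21 = 474 + 264 - 294 = 444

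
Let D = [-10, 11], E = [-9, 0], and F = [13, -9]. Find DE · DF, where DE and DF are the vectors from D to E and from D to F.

DE = E − D = (1, -11)
DF = F − D = (23, -20)
DE · DF = 1·23 + (-11)·(-20) = 23 + 220 = 243

243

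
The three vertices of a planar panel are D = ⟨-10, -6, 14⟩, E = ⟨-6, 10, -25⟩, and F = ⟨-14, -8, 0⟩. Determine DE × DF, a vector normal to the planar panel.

(-302, 212, 56)

DE = (4, 16, -39)
DF = (-4, -2, -14)
i: 16·(-14) - (-39)·(-2) = -224 - 78 = -302
j: (-39)·(-4) - 4·(-14) = 156 - (-56) = 212
k: 4·(-2) - 16·(-4) = -8 - (-64) = 56
DE × DF = (-302, 212, 56)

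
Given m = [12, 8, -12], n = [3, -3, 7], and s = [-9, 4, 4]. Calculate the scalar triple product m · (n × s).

-900

n × s:
i: (-3)·4 - 7·4 = -12 - 28 = -40
j: 7·(-9) - 3·4 = -63 - 12 = -75
k: 3·4 - (-3)·(-9) = 12 - 27 = -15
n × s = (-40, -75, -15)
m · (n × s) = 12·(-40) + 8·(-75) + (-12)·(-15) = -480 - 600 + 180 = -900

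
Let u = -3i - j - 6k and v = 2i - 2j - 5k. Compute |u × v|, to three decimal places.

29.017

i: (-1)·(-5) - (-6)·(-2) = 5 - 12 = -7
j: (-6)·2 - (-3)·(-5) = -12 - 15 = -27
k: (-3)·(-2) - (-1)·2 = 6 - (-2) = 8
u × v = (-7, -27, 8)
|u × v| = √((-7)² + (-27)² + 8²) = √842 ≈ 29.0172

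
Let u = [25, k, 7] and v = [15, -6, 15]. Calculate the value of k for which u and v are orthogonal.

u · v = 25·15 + k·(-6) + 7·15 = 480 - 6k
Set equal to 0: -6k = -480, so k = 80.

80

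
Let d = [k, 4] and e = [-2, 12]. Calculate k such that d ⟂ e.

24

d · e = k·(-2) + 4·12 = 48 - 2k
Set equal to 0: -2k = -48, so k = 24.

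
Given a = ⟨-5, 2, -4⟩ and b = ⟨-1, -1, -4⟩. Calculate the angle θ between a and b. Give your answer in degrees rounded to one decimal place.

48.1

a · b = (-5)·(-1) + 2·(-1) + (-4)·(-4) = 5 - 2 + 16 = 19
|a|² = 25 + 4 + 16 = 45,  |a| = √45 ≈ 6.708204
|b|² = 1 + 1 + 16 = 18,  |b| = √18 ≈ 4.242641
cos θ = 19 / (6.708204 · 4.242641) ≈ 0.66759
θ = arccos(0.66759) ≈ 48.1°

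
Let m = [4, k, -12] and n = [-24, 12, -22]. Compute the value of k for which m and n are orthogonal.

m · n = 4·(-24) + k·12 + (-12)·(-22) = 168 + 12k
Set equal to 0: 12k = -168, so k = -14.

-14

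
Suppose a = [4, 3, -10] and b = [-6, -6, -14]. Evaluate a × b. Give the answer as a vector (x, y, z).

i: 3·(-14) - (-10)·(-6) = -42 - 60 = -102
j: (-10)·(-6) - 4·(-14) = 60 - (-56) = 116
k: 4·(-6) - 3·(-6) = -24 - (-18) = -6
a × b = (-102, 116, -6)

(-102, 116, -6)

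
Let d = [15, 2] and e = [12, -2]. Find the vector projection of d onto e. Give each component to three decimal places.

d · e = 15·12 + 2·(-2) = 180 - 4 = 176
|e|² = 144 + 4 = 148
proj_e d = (176/148) · (12, -2) ≈ (14.270, -2.378)

(14.270, -2.378)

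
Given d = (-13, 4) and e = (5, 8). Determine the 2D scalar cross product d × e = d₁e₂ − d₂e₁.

(-13)·8 - 4·5 = -104 - 20 = -124

-124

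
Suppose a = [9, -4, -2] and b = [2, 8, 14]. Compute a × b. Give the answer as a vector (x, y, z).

(-40, -130, 80)

i: (-4)·14 - (-2)·8 = -56 - (-16) = -40
j: (-2)·2 - 9·14 = -4 - 126 = -130
k: 9·8 - (-4)·2 = 72 - (-8) = 80
a × b = (-40, -130, 80)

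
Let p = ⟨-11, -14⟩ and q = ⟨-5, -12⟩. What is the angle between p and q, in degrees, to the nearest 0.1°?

15.5

p · q = (-11)·(-5) + (-14)·(-12) = 55 + 168 = 223
|p|² = 121 + 196 = 317,  |p| = √317 ≈ 17.804494
|q|² = 25 + 144 = 169,  |q| = √169 ≈ 13.000000
cos θ = 223 / (17.804494 · 13.000000) ≈ 0.96346
θ = arccos(0.96346) ≈ 15.5°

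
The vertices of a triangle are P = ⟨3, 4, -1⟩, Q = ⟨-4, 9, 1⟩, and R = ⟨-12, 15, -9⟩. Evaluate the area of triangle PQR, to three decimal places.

53.019

PQ = (-7, 5, 2),  PR = (-15, 11, -8)
i: 5·(-8) - 2·11 = -40 - 22 = -62
j: 2·(-15) - (-7)·(-8) = -30 - 56 = -86
k: (-7)·11 - 5·(-15) = -77 - (-75) = -2
PQ × PR = (-62, -86, -2)
|PQ × PR| = √11244 ≈ 106.0377
area = ½ · 106.0377 ≈ 53.019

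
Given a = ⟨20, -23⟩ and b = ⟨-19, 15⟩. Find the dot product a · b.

a · b = 20·(-19) + (-23)·15 = -380 - 345 = -725

-725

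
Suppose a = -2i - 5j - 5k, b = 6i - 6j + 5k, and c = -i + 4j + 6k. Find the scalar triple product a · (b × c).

227

b × c:
i: (-6)·6 - 5·4 = -36 - 20 = -56
j: 5·(-1) - 6·6 = -5 - 36 = -41
k: 6·4 - (-6)·(-1) = 24 - 6 = 18
b × c = (-56, -41, 18)
a · (b × c) = (-2)·(-56) + (-5)·(-41) + (-5)·18 = 112 + 205 - 90 = 227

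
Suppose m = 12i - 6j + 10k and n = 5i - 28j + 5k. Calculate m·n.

m · n = 12·5 + (-6)·(-28) + 10·5 = 60 + 168 + 50 = 278

278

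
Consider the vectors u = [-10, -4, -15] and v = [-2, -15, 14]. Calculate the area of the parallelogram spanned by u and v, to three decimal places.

i: (-4)·14 - (-15)·(-15) = -56 - 225 = -281
j: (-15)·(-2) - (-10)·14 = 30 - (-140) = 170
k: (-10)·(-15) - (-4)·(-2) = 150 - 8 = 142
u × v = (-281, 170, 142)
|u × v| = √((-281)² + 170² + 142²) = √128025 ≈ 357.8058

357.806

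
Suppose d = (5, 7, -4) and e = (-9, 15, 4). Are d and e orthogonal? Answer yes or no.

d · e = 5·(-9) + 7·15 + (-4)·4 = -45 + 105 - 16 = 44
Nonzero, so the vectors are not orthogonal.

no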